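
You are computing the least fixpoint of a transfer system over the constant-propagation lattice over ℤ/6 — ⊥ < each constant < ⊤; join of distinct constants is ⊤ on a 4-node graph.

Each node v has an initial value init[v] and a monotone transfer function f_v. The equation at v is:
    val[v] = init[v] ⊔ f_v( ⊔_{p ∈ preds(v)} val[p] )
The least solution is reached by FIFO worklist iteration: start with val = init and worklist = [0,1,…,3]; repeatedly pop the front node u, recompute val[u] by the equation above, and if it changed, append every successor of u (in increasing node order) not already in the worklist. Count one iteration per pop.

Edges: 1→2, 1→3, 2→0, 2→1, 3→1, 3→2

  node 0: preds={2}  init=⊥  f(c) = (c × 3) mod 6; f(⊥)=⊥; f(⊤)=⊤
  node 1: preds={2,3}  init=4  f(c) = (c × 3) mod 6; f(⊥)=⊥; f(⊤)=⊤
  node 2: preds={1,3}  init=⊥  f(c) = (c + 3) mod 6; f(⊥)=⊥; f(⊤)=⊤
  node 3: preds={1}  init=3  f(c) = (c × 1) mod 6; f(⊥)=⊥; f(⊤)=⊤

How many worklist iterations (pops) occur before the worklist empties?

7

Worklist (7 pops):
  #1 pop 0: in=⊥ → ⊥ (no change)
  #2 pop 1: in=3 → ⊤ (was 4); enqueue []
  #3 pop 2: in=⊤ → ⊤ (was ⊥); enqueue [0,1]
  #4 pop 3: in=⊤ → ⊤ (was 3); enqueue [2]
  #5 pop 0: in=⊤ → ⊤ (was ⊥); enqueue []
  #6 pop 1: in=⊤ → ⊤ (no change)
  #7 pop 2: in=⊤ → ⊤ (no change)

Fixpoint:
  val[0] = ⊤
  val[1] = ⊤
  val[2] = ⊤
  val[3] = ⊤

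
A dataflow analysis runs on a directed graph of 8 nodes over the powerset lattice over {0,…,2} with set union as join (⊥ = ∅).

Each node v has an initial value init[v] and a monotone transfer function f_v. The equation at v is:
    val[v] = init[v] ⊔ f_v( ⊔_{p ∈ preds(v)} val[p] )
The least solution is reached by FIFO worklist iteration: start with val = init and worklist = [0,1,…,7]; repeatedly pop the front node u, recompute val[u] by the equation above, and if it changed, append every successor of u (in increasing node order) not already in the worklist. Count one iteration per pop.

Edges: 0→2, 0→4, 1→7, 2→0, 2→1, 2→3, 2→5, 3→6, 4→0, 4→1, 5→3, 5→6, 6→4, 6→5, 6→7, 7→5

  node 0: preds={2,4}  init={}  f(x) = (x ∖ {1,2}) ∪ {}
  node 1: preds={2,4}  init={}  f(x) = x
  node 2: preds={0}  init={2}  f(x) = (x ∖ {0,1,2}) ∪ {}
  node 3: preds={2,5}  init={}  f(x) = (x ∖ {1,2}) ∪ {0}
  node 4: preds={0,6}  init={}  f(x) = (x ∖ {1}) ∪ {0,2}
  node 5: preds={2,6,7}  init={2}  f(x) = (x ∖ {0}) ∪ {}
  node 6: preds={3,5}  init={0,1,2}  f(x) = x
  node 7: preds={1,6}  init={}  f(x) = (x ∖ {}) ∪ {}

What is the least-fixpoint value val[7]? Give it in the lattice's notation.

{0,1,2}

Iteration log — 15 steps:
  step 1. node 0  ⊔preds={2}  new={}  stable
  step 2. node 1  ⊔preds={2}  new={2}  old={}  +wl: 
  step 3. node 2  ⊔preds={}  new={2}  stable
  step 4. node 3  ⊔preds={2}  new={0}  old={}  +wl: 
  step 5. node 4  ⊔preds={0,1,2}  new={0,2}  old={}  +wl: 0,1
  step 6. node 5  ⊔preds={0,1,2}  new={1,2}  old={2}  +wl: 3
  step 7. node 6  ⊔preds={0,1,2}  new={0,1,2}  stable
  step 8. node 7  ⊔preds={0,1,2}  new={0,1,2}  old={}  +wl: 5
  step 9. node 0  ⊔preds={0,2}  new={0}  old={}  +wl: 2,4
  step 10. node 1  ⊔preds={0,2}  new={0,2}  old={2}  +wl: 7
  step 11. node 3  ⊔preds={1,2}  new={0}  stable
  step 12. node 5  ⊔preds={0,1,2}  new={1,2}  stable
  step 13. node 2  ⊔preds={0}  new={2}  stable
  step 14. node 4  ⊔preds={0,1,2}  new={0,2}  stable
  step 15. node 7  ⊔preds={0,1,2}  new={0,1,2}  stable

Least fixpoint reached:
  node 0: {0}
  node 1: {0,2}
  node 2: {2}
  node 3: {0}
  node 4: {0,2}
  node 5: {1,2}
  node 6: {0,1,2}
  node 7: {0,1,2}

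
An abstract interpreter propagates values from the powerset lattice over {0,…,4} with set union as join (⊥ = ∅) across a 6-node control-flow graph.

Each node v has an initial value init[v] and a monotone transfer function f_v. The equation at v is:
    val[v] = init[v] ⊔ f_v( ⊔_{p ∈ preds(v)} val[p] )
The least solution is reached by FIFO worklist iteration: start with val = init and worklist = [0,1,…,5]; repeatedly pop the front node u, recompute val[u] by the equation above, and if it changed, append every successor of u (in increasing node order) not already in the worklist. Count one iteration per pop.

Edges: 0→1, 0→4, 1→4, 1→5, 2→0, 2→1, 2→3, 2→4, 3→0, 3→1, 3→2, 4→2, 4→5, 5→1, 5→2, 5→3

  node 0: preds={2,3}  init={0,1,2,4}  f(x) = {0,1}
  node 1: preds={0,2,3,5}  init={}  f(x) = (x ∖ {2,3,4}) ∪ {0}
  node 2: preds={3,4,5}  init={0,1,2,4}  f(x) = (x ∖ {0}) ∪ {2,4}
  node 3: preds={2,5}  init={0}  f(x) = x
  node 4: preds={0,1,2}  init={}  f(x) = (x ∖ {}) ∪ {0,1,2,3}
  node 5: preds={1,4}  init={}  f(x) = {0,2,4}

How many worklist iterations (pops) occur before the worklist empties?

Worklist (14 pops):
  #1 pop 0: in={0,1,2,4} → {0,1,2,4} (no change)
  #2 pop 1: in={0,1,2,4} → {0,1} (was {}); enqueue []
  #3 pop 2: in={0} → {0,1,2,4} (no change)
  #4 pop 3: in={0,1,2,4} → {0,1,2,4} (was {0}); enqueue [0,1,2]
  #5 pop 4: in={0,1,2,4} → {0,1,2,3,4} (was {}); enqueue []
  #6 pop 5: in={0,1,2,3,4} → {0,2,4} (was {}); enqueue [3]
  #7 pop 0: in={0,1,2,4} → {0,1,2,4} (no change)
  #8 pop 1: in={0,1,2,4} → {0,1} (no change)
  #9 pop 2: in={0,1,2,3,4} → {0,1,2,3,4} (was {0,1,2,4}); enqueue [0,1,4]
  #10 pop 3: in={0,1,2,3,4} → {0,1,2,3,4} (was {0,1,2,4}); enqueue [2]
  #11 pop 0: in={0,1,2,3,4} → {0,1,2,4} (no change)
  #12 pop 1: in={0,1,2,3,4} → {0,1} (no change)
  #13 pop 4: in={0,1,2,3,4} → {0,1,2,3,4} (no change)
  #14 pop 2: in={0,1,2,3,4} → {0,1,2,3,4} (no change)

Fixpoint:
  val[0] = {0,1,2,4}
  val[1] = {0,1}
  val[2] = {0,1,2,3,4}
  val[3] = {0,1,2,3,4}
  val[4] = {0,1,2,3,4}
  val[5] = {0,2,4}

14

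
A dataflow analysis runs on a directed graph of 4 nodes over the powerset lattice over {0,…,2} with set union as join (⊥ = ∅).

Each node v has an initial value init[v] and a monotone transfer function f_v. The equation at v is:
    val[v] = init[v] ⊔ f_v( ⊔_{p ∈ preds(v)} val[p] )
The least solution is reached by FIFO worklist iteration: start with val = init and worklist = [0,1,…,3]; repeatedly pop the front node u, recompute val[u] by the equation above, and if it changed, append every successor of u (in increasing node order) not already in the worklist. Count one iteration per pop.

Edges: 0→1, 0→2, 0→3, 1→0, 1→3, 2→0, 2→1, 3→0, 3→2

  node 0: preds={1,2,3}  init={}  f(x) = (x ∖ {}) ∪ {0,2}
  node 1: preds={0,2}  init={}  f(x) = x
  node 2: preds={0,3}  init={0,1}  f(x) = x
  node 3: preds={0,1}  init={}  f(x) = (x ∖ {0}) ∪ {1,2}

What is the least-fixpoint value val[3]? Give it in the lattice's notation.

{1,2}

Iteration log — 7 steps:
  step 1. node 0  ⊔preds={0,1}  new={0,1,2}  old={}  +wl: 
  step 2. node 1  ⊔preds={0,1,2}  new={0,1,2}  old={}  +wl: 0
  step 3. node 2  ⊔preds={0,1,2}  new={0,1,2}  old={0,1}  +wl: 1
  step 4. node 3  ⊔preds={0,1,2}  new={1,2}  old={}  +wl: 2
  step 5. node 0  ⊔preds={0,1,2}  new={0,1,2}  stable
  step 6. node 1  ⊔preds={0,1,2}  new={0,1,2}  stable
  step 7. node 2  ⊔preds={0,1,2}  new={0,1,2}  stable

Least fixpoint reached:
  node 0: {0,1,2}
  node 1: {0,1,2}
  node 2: {0,1,2}
  node 3: {1,2}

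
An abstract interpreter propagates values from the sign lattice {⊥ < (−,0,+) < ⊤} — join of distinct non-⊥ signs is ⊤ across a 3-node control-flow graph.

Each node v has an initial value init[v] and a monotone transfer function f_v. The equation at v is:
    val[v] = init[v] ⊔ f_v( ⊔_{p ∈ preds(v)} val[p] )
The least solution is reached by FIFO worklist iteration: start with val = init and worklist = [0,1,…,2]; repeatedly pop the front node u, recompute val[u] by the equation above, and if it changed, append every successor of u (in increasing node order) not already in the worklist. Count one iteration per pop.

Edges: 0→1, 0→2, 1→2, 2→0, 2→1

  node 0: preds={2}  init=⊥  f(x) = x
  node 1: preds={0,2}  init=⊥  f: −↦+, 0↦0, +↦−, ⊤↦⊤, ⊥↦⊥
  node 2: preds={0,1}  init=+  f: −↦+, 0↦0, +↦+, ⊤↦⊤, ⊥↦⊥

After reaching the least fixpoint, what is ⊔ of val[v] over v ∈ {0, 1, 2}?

Trace (6 dequeues):
  [1] u=0 | in + | out + | prev ⊥ | push {}
  [2] u=1 | in + | out − | prev ⊥ | push {}
  [3] u=2 | in ⊤ | out ⊤ | prev + | push {0,1}
  [4] u=0 | in ⊤ | out ⊤ | prev + | push {2}
  [5] u=1 | in ⊤ | out ⊤ | prev − | push {}
  [6] u=2 | in ⊤ | out ⊤ | ==

Converged values:
  [0] ⊤
  [1] ⊤
  [2] ⊤

⊤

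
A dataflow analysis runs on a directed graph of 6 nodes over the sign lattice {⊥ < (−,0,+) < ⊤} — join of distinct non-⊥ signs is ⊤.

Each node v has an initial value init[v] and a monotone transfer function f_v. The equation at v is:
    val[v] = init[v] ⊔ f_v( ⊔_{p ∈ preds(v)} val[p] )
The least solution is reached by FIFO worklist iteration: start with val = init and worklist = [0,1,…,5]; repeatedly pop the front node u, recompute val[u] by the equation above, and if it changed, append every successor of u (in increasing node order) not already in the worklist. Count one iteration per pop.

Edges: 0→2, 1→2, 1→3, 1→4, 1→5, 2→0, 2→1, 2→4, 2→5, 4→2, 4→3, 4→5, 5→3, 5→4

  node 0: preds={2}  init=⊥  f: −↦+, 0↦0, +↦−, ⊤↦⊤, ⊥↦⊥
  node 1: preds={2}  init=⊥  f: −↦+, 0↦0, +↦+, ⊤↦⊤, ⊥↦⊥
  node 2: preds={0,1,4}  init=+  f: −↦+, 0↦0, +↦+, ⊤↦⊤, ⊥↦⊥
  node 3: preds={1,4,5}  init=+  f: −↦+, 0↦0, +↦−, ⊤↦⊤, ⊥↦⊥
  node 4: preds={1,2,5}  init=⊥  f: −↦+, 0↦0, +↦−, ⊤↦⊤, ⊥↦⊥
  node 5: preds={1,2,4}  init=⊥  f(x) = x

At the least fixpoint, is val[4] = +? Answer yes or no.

Iteration log — 12 steps:
  step 1. node 0  ⊔preds=+  new=−  old=⊥  +wl: 
  step 2. node 1  ⊔preds=+  new=+  old=⊥  +wl: 
  step 3. node 2  ⊔preds=⊤  new=⊤  old=+  +wl: 0,1
  step 4. node 3  ⊔preds=+  new=⊤  old=+  +wl: 
  step 5. node 4  ⊔preds=⊤  new=⊤  old=⊥  +wl: 2,3
  step 6. node 5  ⊔preds=⊤  new=⊤  old=⊥  +wl: 4
  step 7. node 0  ⊔preds=⊤  new=⊤  old=−  +wl: 
  step 8. node 1  ⊔preds=⊤  new=⊤  old=+  +wl: 5
  step 9. node 2  ⊔preds=⊤  new=⊤  stable
  step 10. node 3  ⊔preds=⊤  new=⊤  stable
  step 11. node 4  ⊔preds=⊤  new=⊤  stable
  step 12. node 5  ⊔preds=⊤  new=⊤  stable

Least fixpoint reached:
  node 0: ⊤
  node 1: ⊤
  node 2: ⊤
  node 3: ⊤
  node 4: ⊤
  node 5: ⊤

no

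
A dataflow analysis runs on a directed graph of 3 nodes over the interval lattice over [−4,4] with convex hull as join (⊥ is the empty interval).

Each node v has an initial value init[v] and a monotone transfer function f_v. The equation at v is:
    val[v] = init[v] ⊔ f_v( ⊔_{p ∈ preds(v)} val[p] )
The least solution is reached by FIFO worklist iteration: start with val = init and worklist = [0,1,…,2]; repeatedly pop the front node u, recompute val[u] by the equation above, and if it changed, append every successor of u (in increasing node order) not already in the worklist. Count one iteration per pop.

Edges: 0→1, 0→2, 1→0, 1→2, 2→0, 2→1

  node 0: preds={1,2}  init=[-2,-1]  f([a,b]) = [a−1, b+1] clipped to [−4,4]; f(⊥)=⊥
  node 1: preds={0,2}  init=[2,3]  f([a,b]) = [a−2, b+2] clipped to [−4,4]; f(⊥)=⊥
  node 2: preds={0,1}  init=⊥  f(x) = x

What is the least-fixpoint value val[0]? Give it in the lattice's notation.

Iteration log — 6 steps:
  step 1. node 0  ⊔preds=[2,3]  new=[-2,4]  old=[-2,-1]  +wl: 
  step 2. node 1  ⊔preds=[-2,4]  new=[-4,4]  old=[2,3]  +wl: 0
  step 3. node 2  ⊔preds=[-4,4]  new=[-4,4]  old=⊥  +wl: 1
  step 4. node 0  ⊔preds=[-4,4]  new=[-4,4]  old=[-2,4]  +wl: 2
  step 5. node 1  ⊔preds=[-4,4]  new=[-4,4]  stable
  step 6. node 2  ⊔preds=[-4,4]  new=[-4,4]  stable

Least fixpoint reached:
  node 0: [-4,4]
  node 1: [-4,4]
  node 2: [-4,4]

[-4,4]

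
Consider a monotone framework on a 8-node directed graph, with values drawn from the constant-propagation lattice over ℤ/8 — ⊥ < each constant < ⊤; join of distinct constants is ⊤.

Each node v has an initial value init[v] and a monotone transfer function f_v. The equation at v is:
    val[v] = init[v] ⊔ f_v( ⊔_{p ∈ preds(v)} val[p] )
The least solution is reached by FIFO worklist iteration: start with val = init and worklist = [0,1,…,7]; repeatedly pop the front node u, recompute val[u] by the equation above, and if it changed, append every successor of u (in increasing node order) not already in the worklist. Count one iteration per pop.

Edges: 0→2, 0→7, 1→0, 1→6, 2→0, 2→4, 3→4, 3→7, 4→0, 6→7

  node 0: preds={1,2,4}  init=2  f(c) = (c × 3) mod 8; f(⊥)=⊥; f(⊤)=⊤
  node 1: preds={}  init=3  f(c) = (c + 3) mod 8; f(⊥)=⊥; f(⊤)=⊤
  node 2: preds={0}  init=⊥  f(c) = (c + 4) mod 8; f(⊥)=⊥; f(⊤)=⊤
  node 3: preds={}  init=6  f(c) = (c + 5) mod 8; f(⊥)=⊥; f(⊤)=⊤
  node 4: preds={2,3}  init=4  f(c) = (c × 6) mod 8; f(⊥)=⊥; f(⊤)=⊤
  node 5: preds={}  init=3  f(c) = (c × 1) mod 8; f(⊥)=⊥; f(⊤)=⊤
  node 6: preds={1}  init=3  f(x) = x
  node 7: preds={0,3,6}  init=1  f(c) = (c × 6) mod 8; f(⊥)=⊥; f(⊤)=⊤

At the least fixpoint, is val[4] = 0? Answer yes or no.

Iteration log — 9 steps:
  step 1. node 0  ⊔preds=⊤  new=⊤  old=2  +wl: 
  step 2. node 1  ⊔preds=⊥  new=3  stable
  step 3. node 2  ⊔preds=⊤  new=⊤  old=⊥  +wl: 0
  step 4. node 3  ⊔preds=⊥  new=6  stable
  step 5. node 4  ⊔preds=⊤  new=⊤  old=4  +wl: 
  step 6. node 5  ⊔preds=⊥  new=3  stable
  step 7. node 6  ⊔preds=3  new=3  stable
  step 8. node 7  ⊔preds=⊤  new=⊤  old=1  +wl: 
  step 9. node 0  ⊔preds=⊤  new=⊤  stable

Least fixpoint reached:
  node 0: ⊤
  node 1: 3
  node 2: ⊤
  node 3: 6
  node 4: ⊤
  node 5: 3
  node 6: 3
  node 7: ⊤

no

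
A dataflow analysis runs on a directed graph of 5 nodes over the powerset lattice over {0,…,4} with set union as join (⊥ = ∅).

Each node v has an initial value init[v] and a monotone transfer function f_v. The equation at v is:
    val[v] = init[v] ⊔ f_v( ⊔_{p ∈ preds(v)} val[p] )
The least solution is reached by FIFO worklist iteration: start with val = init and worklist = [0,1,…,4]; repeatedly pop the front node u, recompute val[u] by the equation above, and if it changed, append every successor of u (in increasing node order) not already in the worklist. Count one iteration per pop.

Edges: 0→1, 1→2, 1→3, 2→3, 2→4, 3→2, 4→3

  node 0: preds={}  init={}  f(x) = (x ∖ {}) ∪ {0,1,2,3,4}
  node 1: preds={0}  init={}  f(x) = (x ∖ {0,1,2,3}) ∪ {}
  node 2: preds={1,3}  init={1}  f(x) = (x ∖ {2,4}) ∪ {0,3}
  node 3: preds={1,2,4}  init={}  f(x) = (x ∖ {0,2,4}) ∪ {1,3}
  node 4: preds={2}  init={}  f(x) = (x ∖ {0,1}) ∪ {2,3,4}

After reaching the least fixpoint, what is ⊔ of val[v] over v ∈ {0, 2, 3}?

{0,1,2,3,4}

Trace (7 dequeues):
  [1] u=0 | in {} | out {0,1,2,3,4} | prev {} | push {}
  [2] u=1 | in {0,1,2,3,4} | out {4} | prev {} | push {}
  [3] u=2 | in {4} | out {0,1,3} | prev {1} | push {}
  [4] u=3 | in {0,1,3,4} | out {1,3} | prev {} | push {2}
  [5] u=4 | in {0,1,3} | out {2,3,4} | prev {} | push {3}
  [6] u=2 | in {1,3,4} | out {0,1,3} | ==
  [7] u=3 | in {0,1,2,3,4} | out {1,3} | ==

Converged values:
  [0] {0,1,2,3,4}
  [1] {4}
  [2] {0,1,3}
  [3] {1,3}
  [4] {2,3,4}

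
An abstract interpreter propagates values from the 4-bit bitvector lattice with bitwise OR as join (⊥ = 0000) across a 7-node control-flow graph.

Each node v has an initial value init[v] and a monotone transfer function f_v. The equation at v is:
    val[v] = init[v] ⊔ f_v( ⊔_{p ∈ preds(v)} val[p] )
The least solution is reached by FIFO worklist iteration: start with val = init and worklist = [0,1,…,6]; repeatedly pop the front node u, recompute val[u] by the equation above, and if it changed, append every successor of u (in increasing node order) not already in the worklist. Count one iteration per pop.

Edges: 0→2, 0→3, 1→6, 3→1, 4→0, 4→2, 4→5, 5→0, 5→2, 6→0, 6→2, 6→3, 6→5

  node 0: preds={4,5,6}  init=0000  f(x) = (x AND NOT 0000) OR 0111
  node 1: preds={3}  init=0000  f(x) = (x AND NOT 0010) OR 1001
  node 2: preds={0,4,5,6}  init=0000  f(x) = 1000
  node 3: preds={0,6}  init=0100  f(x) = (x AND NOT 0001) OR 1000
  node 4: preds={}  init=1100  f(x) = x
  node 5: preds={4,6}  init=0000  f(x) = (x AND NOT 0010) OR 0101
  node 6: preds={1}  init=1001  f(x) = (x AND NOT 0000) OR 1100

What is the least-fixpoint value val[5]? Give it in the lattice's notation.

Iteration log — 12 steps:
  step 1. node 0  ⊔preds=1101  new=1111  old=0000  +wl: 
  step 2. node 1  ⊔preds=0100  new=1101  old=0000  +wl: 
  step 3. node 2  ⊔preds=1111  new=1000  old=0000  +wl: 
  step 4. node 3  ⊔preds=1111  new=1110  old=0100  +wl: 1
  step 5. node 4  ⊔preds=0000  new=1100  stable
  step 6. node 5  ⊔preds=1101  new=1101  old=0000  +wl: 0,2
  step 7. node 6  ⊔preds=1101  new=1101  old=1001  +wl: 3,5
  step 8. node 1  ⊔preds=1110  new=1101  stable
  step 9. node 0  ⊔preds=1101  new=1111  stable
  step 10. node 2  ⊔preds=1111  new=1000  stable
  step 11. node 3  ⊔preds=1111  new=1110  stable
  step 12. node 5  ⊔preds=1101  new=1101  stable

Least fixpoint reached:
  node 0: 1111
  node 1: 1101
  node 2: 1000
  node 3: 1110
  node 4: 1100
  node 5: 1101
  node 6: 1101

1101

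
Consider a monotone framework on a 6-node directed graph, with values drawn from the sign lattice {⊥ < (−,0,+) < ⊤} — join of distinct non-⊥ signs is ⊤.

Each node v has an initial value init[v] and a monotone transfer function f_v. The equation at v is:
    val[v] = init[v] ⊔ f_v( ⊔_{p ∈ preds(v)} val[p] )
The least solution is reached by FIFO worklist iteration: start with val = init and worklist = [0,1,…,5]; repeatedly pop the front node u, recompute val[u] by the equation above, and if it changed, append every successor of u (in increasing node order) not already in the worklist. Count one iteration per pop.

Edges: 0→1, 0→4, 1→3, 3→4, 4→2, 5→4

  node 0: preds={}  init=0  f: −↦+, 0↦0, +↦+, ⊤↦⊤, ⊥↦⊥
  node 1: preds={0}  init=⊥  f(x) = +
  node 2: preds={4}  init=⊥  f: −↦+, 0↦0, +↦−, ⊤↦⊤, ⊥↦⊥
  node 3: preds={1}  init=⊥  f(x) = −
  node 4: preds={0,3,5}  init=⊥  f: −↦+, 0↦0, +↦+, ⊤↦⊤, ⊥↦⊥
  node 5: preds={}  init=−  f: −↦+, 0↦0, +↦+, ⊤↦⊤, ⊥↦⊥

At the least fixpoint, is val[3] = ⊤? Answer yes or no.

no

Iteration log — 7 steps:
  step 1. node 0  ⊔preds=⊥  new=0  stable
  step 2. node 1  ⊔preds=0  new=+  old=⊥  +wl: 
  step 3. node 2  ⊔preds=⊥  new=⊥  stable
  step 4. node 3  ⊔preds=+  new=−  old=⊥  +wl: 
  step 5. node 4  ⊔preds=⊤  new=⊤  old=⊥  +wl: 2
  step 6. node 5  ⊔preds=⊥  new=−  stable
  step 7. node 2  ⊔preds=⊤  new=⊤  old=⊥  +wl: 

Least fixpoint reached:
  node 0: 0
  node 1: +
  node 2: ⊤
  node 3: −
  node 4: ⊤
  node 5: −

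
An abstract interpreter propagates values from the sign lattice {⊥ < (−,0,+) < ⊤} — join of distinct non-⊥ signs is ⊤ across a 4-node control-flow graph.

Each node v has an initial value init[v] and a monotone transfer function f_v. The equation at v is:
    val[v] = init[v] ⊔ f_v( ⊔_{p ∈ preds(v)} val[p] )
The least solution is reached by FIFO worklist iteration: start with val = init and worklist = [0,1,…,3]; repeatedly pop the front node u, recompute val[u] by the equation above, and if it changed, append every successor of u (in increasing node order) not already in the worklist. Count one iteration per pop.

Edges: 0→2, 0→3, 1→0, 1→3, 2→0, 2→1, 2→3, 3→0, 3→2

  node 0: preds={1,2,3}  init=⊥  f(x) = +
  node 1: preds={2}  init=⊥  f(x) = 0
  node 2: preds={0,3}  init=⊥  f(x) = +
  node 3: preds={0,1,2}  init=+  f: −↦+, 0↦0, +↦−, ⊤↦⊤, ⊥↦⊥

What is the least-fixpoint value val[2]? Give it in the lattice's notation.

Worklist (7 pops):
  #1 pop 0: in=+ → + (was ⊥); enqueue []
  #2 pop 1: in=⊥ → 0 (was ⊥); enqueue [0]
  #3 pop 2: in=+ → + (was ⊥); enqueue [1]
  #4 pop 3: in=⊤ → ⊤ (was +); enqueue [2]
  #5 pop 0: in=⊤ → + (no change)
  #6 pop 1: in=+ → 0 (no change)
  #7 pop 2: in=⊤ → + (no change)

Fixpoint:
  val[0] = +
  val[1] = 0
  val[2] = +
  val[3] = ⊤

+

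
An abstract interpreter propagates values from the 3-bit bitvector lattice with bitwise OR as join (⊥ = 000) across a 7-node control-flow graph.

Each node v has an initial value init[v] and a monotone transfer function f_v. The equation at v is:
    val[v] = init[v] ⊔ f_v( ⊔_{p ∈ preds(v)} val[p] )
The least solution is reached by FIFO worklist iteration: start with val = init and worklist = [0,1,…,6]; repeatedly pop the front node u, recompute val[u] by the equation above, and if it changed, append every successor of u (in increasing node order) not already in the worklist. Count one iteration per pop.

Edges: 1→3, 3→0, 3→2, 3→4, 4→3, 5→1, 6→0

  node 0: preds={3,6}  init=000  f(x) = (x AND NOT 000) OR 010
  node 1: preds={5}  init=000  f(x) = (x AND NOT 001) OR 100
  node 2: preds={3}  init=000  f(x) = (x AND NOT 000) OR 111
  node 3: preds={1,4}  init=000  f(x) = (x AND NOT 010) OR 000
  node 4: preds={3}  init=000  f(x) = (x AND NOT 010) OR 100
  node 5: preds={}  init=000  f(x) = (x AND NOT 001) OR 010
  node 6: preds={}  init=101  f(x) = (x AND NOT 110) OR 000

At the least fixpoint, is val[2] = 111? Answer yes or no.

yes

Worklist (12 pops):
  #1 pop 0: in=101 → 111 (was 000); enqueue []
  #2 pop 1: in=000 → 100 (was 000); enqueue []
  #3 pop 2: in=000 → 111 (was 000); enqueue []
  #4 pop 3: in=100 → 100 (was 000); enqueue [0,2]
  #5 pop 4: in=100 → 100 (was 000); enqueue [3]
  #6 pop 5: in=000 → 010 (was 000); enqueue [1]
  #7 pop 6: in=000 → 101 (no change)
  #8 pop 0: in=101 → 111 (no change)
  #9 pop 2: in=100 → 111 (no change)
  #10 pop 3: in=100 → 100 (no change)
  #11 pop 1: in=010 → 110 (was 100); enqueue [3]
  #12 pop 3: in=110 → 100 (no change)

Fixpoint:
  val[0] = 111
  val[1] = 110
  val[2] = 111
  val[3] = 100
  val[4] = 100
  val[5] = 010
  val[6] = 101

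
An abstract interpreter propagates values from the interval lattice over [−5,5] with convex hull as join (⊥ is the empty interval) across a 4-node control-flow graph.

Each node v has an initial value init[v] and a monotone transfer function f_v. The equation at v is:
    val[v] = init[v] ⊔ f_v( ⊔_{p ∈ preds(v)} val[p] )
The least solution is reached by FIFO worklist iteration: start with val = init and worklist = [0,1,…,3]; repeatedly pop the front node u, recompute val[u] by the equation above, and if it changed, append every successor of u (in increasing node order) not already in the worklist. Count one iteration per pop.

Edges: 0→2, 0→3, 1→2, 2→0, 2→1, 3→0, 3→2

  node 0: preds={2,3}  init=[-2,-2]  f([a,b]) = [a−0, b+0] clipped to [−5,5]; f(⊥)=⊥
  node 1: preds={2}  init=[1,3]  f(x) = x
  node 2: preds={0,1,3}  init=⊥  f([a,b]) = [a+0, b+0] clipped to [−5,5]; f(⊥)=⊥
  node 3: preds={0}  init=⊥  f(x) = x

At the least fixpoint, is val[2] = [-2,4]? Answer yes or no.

no

Trace (10 dequeues):
  [1] u=0 | in ⊥ | out [-2,-2] | ==
  [2] u=1 | in ⊥ | out [1,3] | ==
  [3] u=2 | in [-2,3] | out [-2,3] | prev ⊥ | push {0,1}
  [4] u=3 | in [-2,-2] | out [-2,-2] | prev ⊥ | push {2}
  [5] u=0 | in [-2,3] | out [-2,3] | prev [-2,-2] | push {3}
  [6] u=1 | in [-2,3] | out [-2,3] | prev [1,3] | push {}
  [7] u=2 | in [-2,3] | out [-2,3] | ==
  [8] u=3 | in [-2,3] | out [-2,3] | prev [-2,-2] | push {0,2}
  [9] u=0 | in [-2,3] | out [-2,3] | ==
  [10] u=2 | in [-2,3] | out [-2,3] | ==

Converged values:
  [0] [-2,3]
  [1] [-2,3]
  [2] [-2,3]
  [3] [-2,3]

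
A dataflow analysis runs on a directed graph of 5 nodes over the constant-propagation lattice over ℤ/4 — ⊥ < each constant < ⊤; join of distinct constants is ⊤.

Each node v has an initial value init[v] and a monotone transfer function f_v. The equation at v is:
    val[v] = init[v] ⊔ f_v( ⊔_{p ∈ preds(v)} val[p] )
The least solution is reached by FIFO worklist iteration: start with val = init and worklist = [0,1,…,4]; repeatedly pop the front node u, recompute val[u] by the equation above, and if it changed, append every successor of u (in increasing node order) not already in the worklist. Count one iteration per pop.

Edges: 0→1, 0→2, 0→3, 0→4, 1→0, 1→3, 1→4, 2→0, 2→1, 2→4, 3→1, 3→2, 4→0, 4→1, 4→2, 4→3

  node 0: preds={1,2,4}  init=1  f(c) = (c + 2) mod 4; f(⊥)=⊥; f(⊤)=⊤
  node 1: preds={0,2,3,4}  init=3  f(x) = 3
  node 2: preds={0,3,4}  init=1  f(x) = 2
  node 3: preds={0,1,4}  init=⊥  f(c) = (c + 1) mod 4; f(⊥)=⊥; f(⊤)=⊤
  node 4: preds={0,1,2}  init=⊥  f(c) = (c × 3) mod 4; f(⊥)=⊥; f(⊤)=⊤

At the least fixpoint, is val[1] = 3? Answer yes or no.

Trace (9 dequeues):
  [1] u=0 | in ⊤ | out ⊤ | prev 1 | push {}
  [2] u=1 | in ⊤ | out 3 | ==
  [3] u=2 | in ⊤ | out ⊤ | prev 1 | push {0,1}
  [4] u=3 | in ⊤ | out ⊤ | prev ⊥ | push {2}
  [5] u=4 | in ⊤ | out ⊤ | prev ⊥ | push {3}
  [6] u=0 | in ⊤ | out ⊤ | ==
  [7] u=1 | in ⊤ | out 3 | ==
  [8] u=2 | in ⊤ | out ⊤ | ==
  [9] u=3 | in ⊤ | out ⊤ | ==

Converged values:
  [0] ⊤
  [1] 3
  [2] ⊤
  [3] ⊤
  [4] ⊤

yes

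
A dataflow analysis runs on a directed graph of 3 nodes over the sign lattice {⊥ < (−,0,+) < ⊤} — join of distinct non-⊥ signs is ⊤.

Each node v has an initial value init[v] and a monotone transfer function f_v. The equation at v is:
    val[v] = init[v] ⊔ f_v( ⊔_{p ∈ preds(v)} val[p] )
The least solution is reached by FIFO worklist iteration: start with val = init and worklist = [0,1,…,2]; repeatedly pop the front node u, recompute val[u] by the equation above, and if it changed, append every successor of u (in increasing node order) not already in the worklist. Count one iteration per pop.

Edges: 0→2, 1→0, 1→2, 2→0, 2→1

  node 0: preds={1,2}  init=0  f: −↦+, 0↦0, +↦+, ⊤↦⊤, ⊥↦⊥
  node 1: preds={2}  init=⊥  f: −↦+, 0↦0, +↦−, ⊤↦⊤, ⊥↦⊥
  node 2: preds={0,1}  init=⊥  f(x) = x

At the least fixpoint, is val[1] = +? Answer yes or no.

no

Iteration log — 7 steps:
  step 1. node 0  ⊔preds=⊥  new=0  stable
  step 2. node 1  ⊔preds=⊥  new=⊥  stable
  step 3. node 2  ⊔preds=0  new=0  old=⊥  +wl: 0,1
  step 4. node 0  ⊔preds=0  new=0  stable
  step 5. node 1  ⊔preds=0  new=0  old=⊥  +wl: 0,2
  step 6. node 0  ⊔preds=0  new=0  stable
  step 7. node 2  ⊔preds=0  new=0  stable

Least fixpoint reached:
  node 0: 0
  node 1: 0
  node 2: 0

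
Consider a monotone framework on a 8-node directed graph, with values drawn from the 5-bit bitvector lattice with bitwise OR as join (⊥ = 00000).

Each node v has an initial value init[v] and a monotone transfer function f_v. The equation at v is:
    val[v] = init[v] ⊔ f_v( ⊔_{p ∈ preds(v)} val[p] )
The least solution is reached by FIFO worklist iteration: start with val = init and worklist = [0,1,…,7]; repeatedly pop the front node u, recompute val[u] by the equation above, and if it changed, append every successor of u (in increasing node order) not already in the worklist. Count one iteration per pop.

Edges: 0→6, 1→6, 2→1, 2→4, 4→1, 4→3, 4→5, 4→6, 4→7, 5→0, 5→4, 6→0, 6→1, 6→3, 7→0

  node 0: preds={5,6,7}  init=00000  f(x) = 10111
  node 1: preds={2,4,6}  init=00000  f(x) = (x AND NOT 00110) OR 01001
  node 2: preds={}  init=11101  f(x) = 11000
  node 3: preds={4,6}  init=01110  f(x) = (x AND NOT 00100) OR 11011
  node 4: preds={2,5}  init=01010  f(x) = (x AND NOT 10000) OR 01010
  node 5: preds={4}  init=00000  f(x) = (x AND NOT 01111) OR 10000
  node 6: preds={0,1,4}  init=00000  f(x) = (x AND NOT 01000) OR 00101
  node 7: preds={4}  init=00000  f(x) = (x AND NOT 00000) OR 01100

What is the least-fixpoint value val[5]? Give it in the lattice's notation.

10000

Worklist (12 pops):
  #1 pop 0: in=00000 → 10111 (was 00000); enqueue []
  #2 pop 1: in=11111 → 11001 (was 00000); enqueue []
  #3 pop 2: in=00000 → 11101 (no change)
  #4 pop 3: in=01010 → 11111 (was 01110); enqueue []
  #5 pop 4: in=11101 → 01111 (was 01010); enqueue [1,3]
  #6 pop 5: in=01111 → 10000 (was 00000); enqueue [0,4]
  #7 pop 6: in=11111 → 10111 (was 00000); enqueue []
  #8 pop 7: in=01111 → 01111 (was 00000); enqueue []
  #9 pop 1: in=11111 → 11001 (no change)
  #10 pop 3: in=11111 → 11111 (no change)
  #11 pop 0: in=11111 → 10111 (no change)
  #12 pop 4: in=11101 → 01111 (no change)

Fixpoint:
  val[0] = 10111
  val[1] = 11001
  val[2] = 11101
  val[3] = 11111
  val[4] = 01111
  val[5] = 10000
  val[6] = 10111
  val[7] = 01111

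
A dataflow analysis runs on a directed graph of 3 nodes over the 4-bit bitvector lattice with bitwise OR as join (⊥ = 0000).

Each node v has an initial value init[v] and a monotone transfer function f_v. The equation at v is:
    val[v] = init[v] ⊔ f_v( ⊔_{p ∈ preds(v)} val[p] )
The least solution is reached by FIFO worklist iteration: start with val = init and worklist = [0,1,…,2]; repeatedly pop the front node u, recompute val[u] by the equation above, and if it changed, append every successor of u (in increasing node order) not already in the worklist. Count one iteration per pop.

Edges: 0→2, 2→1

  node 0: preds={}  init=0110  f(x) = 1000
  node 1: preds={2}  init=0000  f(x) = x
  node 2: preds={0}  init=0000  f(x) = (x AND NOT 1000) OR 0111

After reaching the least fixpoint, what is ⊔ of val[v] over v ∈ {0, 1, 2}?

1111

Worklist (4 pops):
  #1 pop 0: in=0000 → 1110 (was 0110); enqueue []
  #2 pop 1: in=0000 → 0000 (no change)
  #3 pop 2: in=1110 → 0111 (was 0000); enqueue [1]
  #4 pop 1: in=0111 → 0111 (was 0000); enqueue []

Fixpoint:
  val[0] = 1110
  val[1] = 0111
  val[2] = 0111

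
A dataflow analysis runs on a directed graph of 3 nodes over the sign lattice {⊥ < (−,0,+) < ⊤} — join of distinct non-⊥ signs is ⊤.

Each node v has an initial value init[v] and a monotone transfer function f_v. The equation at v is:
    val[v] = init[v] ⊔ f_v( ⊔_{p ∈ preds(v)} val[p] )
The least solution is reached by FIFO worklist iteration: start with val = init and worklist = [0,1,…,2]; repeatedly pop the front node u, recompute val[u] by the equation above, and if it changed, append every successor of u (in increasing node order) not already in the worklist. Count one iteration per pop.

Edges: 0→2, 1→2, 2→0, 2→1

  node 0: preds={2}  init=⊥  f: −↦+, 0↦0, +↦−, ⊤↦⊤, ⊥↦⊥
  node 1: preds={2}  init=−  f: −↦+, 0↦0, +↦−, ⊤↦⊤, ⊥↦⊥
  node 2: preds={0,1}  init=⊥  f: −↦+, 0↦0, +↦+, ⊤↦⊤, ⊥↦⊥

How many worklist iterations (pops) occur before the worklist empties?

Worklist (6 pops):
  #1 pop 0: in=⊥ → ⊥ (no change)
  #2 pop 1: in=⊥ → − (no change)
  #3 pop 2: in=− → + (was ⊥); enqueue [0,1]
  #4 pop 0: in=+ → − (was ⊥); enqueue [2]
  #5 pop 1: in=+ → − (no change)
  #6 pop 2: in=− → + (no change)

Fixpoint:
  val[0] = −
  val[1] = −
  val[2] = +

6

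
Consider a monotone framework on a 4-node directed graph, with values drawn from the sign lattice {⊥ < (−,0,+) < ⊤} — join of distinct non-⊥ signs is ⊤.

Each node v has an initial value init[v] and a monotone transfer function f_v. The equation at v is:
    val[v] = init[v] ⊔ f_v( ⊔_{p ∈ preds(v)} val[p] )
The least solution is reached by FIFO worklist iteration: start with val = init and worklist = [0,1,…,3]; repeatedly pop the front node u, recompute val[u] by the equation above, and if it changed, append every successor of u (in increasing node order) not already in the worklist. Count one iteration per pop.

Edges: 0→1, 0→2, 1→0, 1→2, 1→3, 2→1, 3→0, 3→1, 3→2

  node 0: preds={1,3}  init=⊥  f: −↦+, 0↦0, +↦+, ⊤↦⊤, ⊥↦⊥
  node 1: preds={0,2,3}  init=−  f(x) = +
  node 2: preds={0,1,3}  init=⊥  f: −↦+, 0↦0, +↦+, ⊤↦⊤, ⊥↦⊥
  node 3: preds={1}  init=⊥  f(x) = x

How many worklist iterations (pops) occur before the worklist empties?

7

Worklist (7 pops):
  #1 pop 0: in=− → + (was ⊥); enqueue []
  #2 pop 1: in=+ → ⊤ (was −); enqueue [0]
  #3 pop 2: in=⊤ → ⊤ (was ⊥); enqueue [1]
  #4 pop 3: in=⊤ → ⊤ (was ⊥); enqueue [2]
  #5 pop 0: in=⊤ → ⊤ (was +); enqueue []
  #6 pop 1: in=⊤ → ⊤ (no change)
  #7 pop 2: in=⊤ → ⊤ (no change)

Fixpoint:
  val[0] = ⊤
  val[1] = ⊤
  val[2] = ⊤
  val[3] = ⊤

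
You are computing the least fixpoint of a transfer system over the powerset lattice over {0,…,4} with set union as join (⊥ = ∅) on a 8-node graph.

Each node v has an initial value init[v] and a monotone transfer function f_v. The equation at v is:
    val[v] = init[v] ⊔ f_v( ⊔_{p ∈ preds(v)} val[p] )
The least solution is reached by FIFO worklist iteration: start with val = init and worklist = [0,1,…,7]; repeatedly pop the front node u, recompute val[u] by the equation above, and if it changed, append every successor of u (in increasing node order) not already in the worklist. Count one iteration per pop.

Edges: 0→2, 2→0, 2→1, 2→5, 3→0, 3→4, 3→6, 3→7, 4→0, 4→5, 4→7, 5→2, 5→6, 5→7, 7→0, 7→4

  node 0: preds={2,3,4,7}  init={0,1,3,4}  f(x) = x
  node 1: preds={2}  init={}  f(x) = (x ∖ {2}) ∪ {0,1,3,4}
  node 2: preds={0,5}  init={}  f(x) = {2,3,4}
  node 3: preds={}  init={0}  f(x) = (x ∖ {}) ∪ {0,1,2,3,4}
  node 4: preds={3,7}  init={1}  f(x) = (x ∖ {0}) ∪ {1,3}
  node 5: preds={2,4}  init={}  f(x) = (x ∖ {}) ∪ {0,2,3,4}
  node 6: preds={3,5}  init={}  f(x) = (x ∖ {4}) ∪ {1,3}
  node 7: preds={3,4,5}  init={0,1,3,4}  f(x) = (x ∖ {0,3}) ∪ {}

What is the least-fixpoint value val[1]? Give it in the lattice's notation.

Iteration log — 12 steps:
  step 1. node 0  ⊔preds={0,1,3,4}  new={0,1,3,4}  stable
  step 2. node 1  ⊔preds={}  new={0,1,3,4}  old={}  +wl: 
  step 3. node 2  ⊔preds={0,1,3,4}  new={2,3,4}  old={}  +wl: 0,1
  step 4. node 3  ⊔preds={}  new={0,1,2,3,4}  old={0}  +wl: 
  step 5. node 4  ⊔preds={0,1,2,3,4}  new={1,2,3,4}  old={1}  +wl: 
  step 6. node 5  ⊔preds={1,2,3,4}  new={0,1,2,3,4}  old={}  +wl: 2
  step 7. node 6  ⊔preds={0,1,2,3,4}  new={0,1,2,3}  old={}  +wl: 
  step 8. node 7  ⊔preds={0,1,2,3,4}  new={0,1,2,3,4}  old={0,1,3,4}  +wl: 4
  step 9. node 0  ⊔preds={0,1,2,3,4}  new={0,1,2,3,4}  old={0,1,3,4}  +wl: 
  step 10. node 1  ⊔preds={2,3,4}  new={0,1,3,4}  stable
  step 11. node 2  ⊔preds={0,1,2,3,4}  new={2,3,4}  stable
  step 12. node 4  ⊔preds={0,1,2,3,4}  new={1,2,3,4}  stable

Least fixpoint reached:
  node 0: {0,1,2,3,4}
  node 1: {0,1,3,4}
  node 2: {2,3,4}
  node 3: {0,1,2,3,4}
  node 4: {1,2,3,4}
  node 5: {0,1,2,3,4}
  node 6: {0,1,2,3}
  node 7: {0,1,2,3,4}

{0,1,3,4}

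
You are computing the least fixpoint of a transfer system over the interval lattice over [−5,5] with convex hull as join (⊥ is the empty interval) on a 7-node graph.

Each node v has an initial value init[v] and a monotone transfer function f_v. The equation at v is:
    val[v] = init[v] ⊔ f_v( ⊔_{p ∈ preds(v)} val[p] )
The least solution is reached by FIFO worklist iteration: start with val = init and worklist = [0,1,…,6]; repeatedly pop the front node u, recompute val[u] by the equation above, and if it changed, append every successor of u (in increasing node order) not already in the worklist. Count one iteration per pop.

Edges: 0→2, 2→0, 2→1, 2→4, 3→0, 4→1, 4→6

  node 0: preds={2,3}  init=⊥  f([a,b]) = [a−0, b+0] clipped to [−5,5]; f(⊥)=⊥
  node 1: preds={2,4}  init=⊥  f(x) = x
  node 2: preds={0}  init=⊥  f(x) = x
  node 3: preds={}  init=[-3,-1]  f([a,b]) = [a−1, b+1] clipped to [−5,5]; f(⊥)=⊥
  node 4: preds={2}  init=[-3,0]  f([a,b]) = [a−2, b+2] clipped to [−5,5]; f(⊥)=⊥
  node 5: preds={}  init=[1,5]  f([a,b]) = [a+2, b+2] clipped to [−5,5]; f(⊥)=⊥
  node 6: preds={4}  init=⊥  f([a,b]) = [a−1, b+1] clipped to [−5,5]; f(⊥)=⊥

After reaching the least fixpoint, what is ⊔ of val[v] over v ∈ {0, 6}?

Iteration log — 9 steps:
  step 1. node 0  ⊔preds=[-3,-1]  new=[-3,-1]  old=⊥  +wl: 
  step 2. node 1  ⊔preds=[-3,0]  new=[-3,0]  old=⊥  +wl: 
  step 3. node 2  ⊔preds=[-3,-1]  new=[-3,-1]  old=⊥  +wl: 0,1
  step 4. node 3  ⊔preds=⊥  new=[-3,-1]  stable
  step 5. node 4  ⊔preds=[-3,-1]  new=[-5,1]  old=[-3,0]  +wl: 
  step 6. node 5  ⊔preds=⊥  new=[1,5]  stable
  step 7. node 6  ⊔preds=[-5,1]  new=[-5,2]  old=⊥  +wl: 
  step 8. node 0  ⊔preds=[-3,-1]  new=[-3,-1]  stable
  step 9. node 1  ⊔preds=[-5,1]  new=[-5,1]  old=[-3,0]  +wl: 

Least fixpoint reached:
  node 0: [-3,-1]
  node 1: [-5,1]
  node 2: [-3,-1]
  node 3: [-3,-1]
  node 4: [-5,1]
  node 5: [1,5]
  node 6: [-5,2]

[-5,2]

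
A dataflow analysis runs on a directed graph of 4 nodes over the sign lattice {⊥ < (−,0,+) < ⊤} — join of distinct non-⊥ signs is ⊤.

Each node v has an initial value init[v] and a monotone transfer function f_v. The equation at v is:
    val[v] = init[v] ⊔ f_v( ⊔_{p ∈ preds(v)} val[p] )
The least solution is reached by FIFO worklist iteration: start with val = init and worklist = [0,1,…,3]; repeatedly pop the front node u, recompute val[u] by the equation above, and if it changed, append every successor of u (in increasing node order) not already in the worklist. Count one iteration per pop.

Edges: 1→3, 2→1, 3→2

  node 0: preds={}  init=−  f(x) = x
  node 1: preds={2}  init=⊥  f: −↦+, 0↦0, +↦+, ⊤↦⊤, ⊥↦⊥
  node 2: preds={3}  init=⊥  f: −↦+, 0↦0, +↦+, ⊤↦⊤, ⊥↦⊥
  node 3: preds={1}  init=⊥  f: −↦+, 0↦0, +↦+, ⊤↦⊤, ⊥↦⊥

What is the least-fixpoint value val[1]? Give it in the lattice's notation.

Worklist (4 pops):
  #1 pop 0: in=⊥ → − (no change)
  #2 pop 1: in=⊥ → ⊥ (no change)
  #3 pop 2: in=⊥ → ⊥ (no change)
  #4 pop 3: in=⊥ → ⊥ (no change)

Fixpoint:
  val[0] = −
  val[1] = ⊥
  val[2] = ⊥
  val[3] = ⊥

⊥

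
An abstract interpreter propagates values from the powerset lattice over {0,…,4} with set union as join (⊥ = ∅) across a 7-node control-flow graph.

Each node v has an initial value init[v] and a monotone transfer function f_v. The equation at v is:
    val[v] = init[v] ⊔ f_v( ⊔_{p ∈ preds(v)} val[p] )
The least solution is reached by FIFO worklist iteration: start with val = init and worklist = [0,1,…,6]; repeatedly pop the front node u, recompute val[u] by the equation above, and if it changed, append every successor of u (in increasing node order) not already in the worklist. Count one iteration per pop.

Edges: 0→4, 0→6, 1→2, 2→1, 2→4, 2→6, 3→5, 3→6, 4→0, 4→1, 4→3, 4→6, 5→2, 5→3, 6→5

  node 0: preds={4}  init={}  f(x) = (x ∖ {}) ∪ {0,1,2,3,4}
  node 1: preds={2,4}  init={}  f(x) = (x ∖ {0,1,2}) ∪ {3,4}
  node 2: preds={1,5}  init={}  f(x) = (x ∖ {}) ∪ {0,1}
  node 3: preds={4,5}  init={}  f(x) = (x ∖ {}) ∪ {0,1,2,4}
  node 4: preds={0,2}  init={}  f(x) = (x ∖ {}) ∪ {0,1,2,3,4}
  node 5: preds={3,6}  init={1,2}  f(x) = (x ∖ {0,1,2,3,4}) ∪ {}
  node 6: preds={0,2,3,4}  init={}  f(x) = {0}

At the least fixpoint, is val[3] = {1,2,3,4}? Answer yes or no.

Worklist (12 pops):
  #1 pop 0: in={} → {0,1,2,3,4} (was {}); enqueue []
  #2 pop 1: in={} → {3,4} (was {}); enqueue []
  #3 pop 2: in={1,2,3,4} → {0,1,2,3,4} (was {}); enqueue [1]
  #4 pop 3: in={1,2} → {0,1,2,4} (was {}); enqueue []
  #5 pop 4: in={0,1,2,3,4} → {0,1,2,3,4} (was {}); enqueue [0,3]
  #6 pop 5: in={0,1,2,4} → {1,2} (no change)
  #7 pop 6: in={0,1,2,3,4} → {0} (was {}); enqueue [5]
  #8 pop 1: in={0,1,2,3,4} → {3,4} (no change)
  #9 pop 0: in={0,1,2,3,4} → {0,1,2,3,4} (no change)
  #10 pop 3: in={0,1,2,3,4} → {0,1,2,3,4} (was {0,1,2,4}); enqueue [6]
  #11 pop 5: in={0,1,2,3,4} → {1,2} (no change)
  #12 pop 6: in={0,1,2,3,4} → {0} (no change)

Fixpoint:
  val[0] = {0,1,2,3,4}
  val[1] = {3,4}
  val[2] = {0,1,2,3,4}
  val[3] = {0,1,2,3,4}
  val[4] = {0,1,2,3,4}
  val[5] = {1,2}
  val[6] = {0}

no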